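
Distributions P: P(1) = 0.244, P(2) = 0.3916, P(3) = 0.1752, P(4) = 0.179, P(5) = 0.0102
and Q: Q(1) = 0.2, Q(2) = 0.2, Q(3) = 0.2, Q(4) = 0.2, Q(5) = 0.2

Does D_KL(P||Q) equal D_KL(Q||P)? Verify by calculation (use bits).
D_KL(P||Q) = 0.3437 bits, D_KL(Q||P) = 0.6776 bits. No — D_KL(P||Q) ≠ D_KL(Q||P) for this pair.

D_KL(P||Q) = Σ P(x) log₂(P(x)/Q(x))

Computing term by term:
  P(1)·log₂(P(1)/Q(1)) = 0.244·log₂(0.244/0.2) = 0.07000
  P(2)·log₂(P(2)/Q(2)) = 0.3916·log₂(0.3916/0.2) = 0.37961
  P(3)·log₂(P(3)/Q(3)) = 0.1752·log₂(0.1752/0.2) = -0.03346
  P(4)·log₂(P(4)/Q(4)) = 0.179·log₂(0.179/0.2) = -0.02865
  P(5)·log₂(P(5)/Q(5)) = 0.0102·log₂(0.0102/0.2) = -0.04379

D_KL(P||Q) = 0.07000 + 0.37961 - 0.03346 - 0.02865 - 0.04379 = 0.34371 ≈ 0.3437 bits

D_KL(Q||P) = Σ Q(x) log₂(Q(x)/P(x))

Computing term by term:
  Q(1)·log₂(Q(1)/P(1)) = 0.2·log₂(0.2/0.244) = -0.05738
  Q(2)·log₂(Q(2)/P(2)) = 0.2·log₂(0.2/0.3916) = -0.19388
  Q(3)·log₂(Q(3)/P(3)) = 0.2·log₂(0.2/0.1752) = 0.03820
  Q(4)·log₂(Q(4)/P(4)) = 0.2·log₂(0.2/0.179) = 0.03201
  Q(5)·log₂(Q(5)/P(5)) = 0.2·log₂(0.2/0.0102) = 0.85867

D_KL(Q||P) = -0.05738 - 0.19388 + 0.03820 + 0.03201 + 0.85867 = 0.67762 ≈ 0.6776 bits

These are NOT equal (difference: 0.3339 bits). KL divergence is asymmetric: D_KL(P||Q) ≠ D_KL(Q||P) in general.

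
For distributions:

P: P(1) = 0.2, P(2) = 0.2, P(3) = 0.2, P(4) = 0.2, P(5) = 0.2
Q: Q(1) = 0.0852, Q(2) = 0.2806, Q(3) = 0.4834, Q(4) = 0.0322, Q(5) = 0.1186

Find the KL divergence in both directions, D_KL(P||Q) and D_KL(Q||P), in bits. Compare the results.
D_KL(P||Q) = 0.5716 bits, D_KL(Q||P) = 0.4734 bits. D_KL(P||Q) is larger than D_KL(Q||P) by 0.0982 bits; the two directions differ.

D_KL(P||Q) = Σ P(x) log₂(P(x)/Q(x))

Computing term by term:
  P(1)·log₂(P(1)/Q(1)) = 0.2·log₂(0.2/0.0852) = 0.24621
  P(2)·log₂(P(2)/Q(2)) = 0.2·log₂(0.2/0.2806) = -0.09770
  P(3)·log₂(P(3)/Q(3)) = 0.2·log₂(0.2/0.4834) = -0.25464
  P(4)·log₂(P(4)/Q(4)) = 0.2·log₂(0.2/0.0322) = 0.52697
  P(5)·log₂(P(5)/Q(5)) = 0.2·log₂(0.2/0.1186) = 0.15078

D_KL(P||Q) = 0.24621 - 0.09770 - 0.25464 + 0.52697 + 0.15078 = 0.57162 ≈ 0.5716 bits

D_KL(Q||P) = Σ Q(x) log₂(Q(x)/P(x))

Computing term by term:
  Q(1)·log₂(Q(1)/P(1)) = 0.0852·log₂(0.0852/0.2) = -0.10489
  Q(2)·log₂(Q(2)/P(2)) = 0.2806·log₂(0.2806/0.2) = 0.13708
  Q(3)·log₂(Q(3)/P(3)) = 0.4834·log₂(0.4834/0.2) = 0.61547
  Q(4)·log₂(Q(4)/P(4)) = 0.0322·log₂(0.0322/0.2) = -0.08484
  Q(5)·log₂(Q(5)/P(5)) = 0.1186·log₂(0.1186/0.2) = -0.08941

D_KL(Q||P) = -0.10489 + 0.13708 + 0.61547 - 0.08484 - 0.08941 = 0.47341 ≈ 0.4734 bits

These are NOT equal (difference: 0.0982 bits). KL divergence is asymmetric: D_KL(P||Q) ≠ D_KL(Q||P) in general.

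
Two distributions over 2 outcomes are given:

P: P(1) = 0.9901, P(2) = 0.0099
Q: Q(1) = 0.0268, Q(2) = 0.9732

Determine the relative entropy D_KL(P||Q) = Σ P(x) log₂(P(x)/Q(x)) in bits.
5.0902 bits

D_KL(P||Q) = Σ P(x) log₂(P(x)/Q(x))

Computing term by term:
  P(1)·log₂(P(1)/Q(1)) = 0.9901·log₂(0.9901/0.0268) = 5.15572
  P(2)·log₂(P(2)/Q(2)) = 0.0099·log₂(0.0099/0.9732) = -0.06553

D_KL(P||Q) = 5.15572 - 0.06553 = 5.09019 ≈ 5.0902 bits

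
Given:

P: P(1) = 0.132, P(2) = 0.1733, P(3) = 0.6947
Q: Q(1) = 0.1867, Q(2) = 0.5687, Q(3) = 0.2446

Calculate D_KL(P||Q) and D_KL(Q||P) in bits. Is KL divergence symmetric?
D_KL(P||Q) = 0.6831 bits, D_KL(Q||P) = 0.7000 bits. No, KL divergence is not symmetric.

D_KL(P||Q) = Σ P(x) log₂(P(x)/Q(x))

Computing term by term:
  P(1)·log₂(P(1)/Q(1)) = 0.132·log₂(0.132/0.1867) = -0.06602
  P(2)·log₂(P(2)/Q(2)) = 0.1733·log₂(0.1733/0.5687) = -0.29710
  P(3)·log₂(P(3)/Q(3)) = 0.6947·log₂(0.6947/0.2446) = 1.04619

D_KL(P||Q) = -0.06602 - 0.29710 + 1.04619 = 0.68307 ≈ 0.6831 bits

D_KL(Q||P) = Σ Q(x) log₂(Q(x)/P(x))

Computing term by term:
  Q(1)·log₂(Q(1)/P(1)) = 0.1867·log₂(0.1867/0.132) = 0.09338
  Q(2)·log₂(Q(2)/P(2)) = 0.5687·log₂(0.5687/0.1733) = 0.97498
  Q(3)·log₂(Q(3)/P(3)) = 0.2446·log₂(0.2446/0.6947) = -0.36836

D_KL(Q||P) = 0.09338 + 0.97498 - 0.36836 = 0.70000 ≈ 0.7000 bits

These are NOT equal (difference: 0.0169 bits). KL divergence is asymmetric: D_KL(P||Q) ≠ D_KL(Q||P) in general.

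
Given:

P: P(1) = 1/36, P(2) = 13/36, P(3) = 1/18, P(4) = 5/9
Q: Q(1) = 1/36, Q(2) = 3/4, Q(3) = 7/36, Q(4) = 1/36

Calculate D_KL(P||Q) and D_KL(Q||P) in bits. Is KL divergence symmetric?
D_KL(P||Q) = 1.9199 bits, D_KL(Q||P) = 1.0222 bits. No, KL divergence is not symmetric.

D_KL(P||Q) = Σ P(x) log₂(P(x)/Q(x))

Computing term by term:
  P(1)·log₂(P(1)/Q(1)) = (1/36)·log₂((1/36)/(1/36)) = 0.00000
  P(2)·log₂(P(2)/Q(2)) = (13/36)·log₂((13/36)/(3/4)) = -0.38077
  P(3)·log₂(P(3)/Q(3)) = (1/18)·log₂((1/18)/(7/36)) = -0.10041
  P(4)·log₂(P(4)/Q(4)) = (5/9)·log₂((5/9)/(1/36)) = 2.40107

D_KL(P||Q) = 0.00000 - 0.38077 - 0.10041 + 2.40107 = 1.91989 ≈ 1.9199 bits

D_KL(Q||P) = Σ Q(x) log₂(Q(x)/P(x))

Computing term by term:
  Q(1)·log₂(Q(1)/P(1)) = (1/36)·log₂((1/36)/(1/36)) = 0.00000
  Q(2)·log₂(Q(2)/P(2)) = (3/4)·log₂((3/4)/(13/36)) = 0.79084
  Q(3)·log₂(Q(3)/P(3)) = (7/36)·log₂((7/36)/(1/18)) = 0.35143
  Q(4)·log₂(Q(4)/P(4)) = (1/36)·log₂((1/36)/(5/9)) = -0.12005

D_KL(Q||P) = 0.00000 + 0.79084 + 0.35143 - 0.12005 = 1.02222 ≈ 1.0222 bits

These are NOT equal (difference: 0.8977 bits). KL divergence is asymmetric: D_KL(P||Q) ≠ D_KL(Q||P) in general.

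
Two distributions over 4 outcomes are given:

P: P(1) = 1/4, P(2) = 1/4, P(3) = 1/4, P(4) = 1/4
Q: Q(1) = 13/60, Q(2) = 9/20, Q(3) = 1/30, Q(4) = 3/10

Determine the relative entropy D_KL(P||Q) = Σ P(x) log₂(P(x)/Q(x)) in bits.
0.5006 bits

D_KL(P||Q) = Σ P(x) log₂(P(x)/Q(x))

Computing term by term:
  P(1)·log₂(P(1)/Q(1)) = (1/4)·log₂((1/4)/(13/60)) = 0.05161
  P(2)·log₂(P(2)/Q(2)) = (1/4)·log₂((1/4)/(9/20)) = -0.21200
  P(3)·log₂(P(3)/Q(3)) = (1/4)·log₂((1/4)/(1/30)) = 0.72672
  P(4)·log₂(P(4)/Q(4)) = (1/4)·log₂((1/4)/(3/10)) = -0.06576

D_KL(P||Q) = 0.05161 - 0.21200 + 0.72672 - 0.06576 = 0.50057 ≈ 0.5006 bits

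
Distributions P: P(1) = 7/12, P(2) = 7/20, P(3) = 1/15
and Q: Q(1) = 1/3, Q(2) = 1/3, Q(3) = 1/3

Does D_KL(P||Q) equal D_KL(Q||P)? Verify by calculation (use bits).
D_KL(P||Q) = 0.3408 bits, D_KL(Q||P) = 0.4814 bits. No — D_KL(P||Q) ≠ D_KL(Q||P) for this pair.

D_KL(P||Q) = Σ P(x) log₂(P(x)/Q(x))

Computing term by term:
  P(1)·log₂(P(1)/Q(1)) = (7/12)·log₂((7/12)/(1/3)) = 0.47096
  P(2)·log₂(P(2)/Q(2)) = (7/20)·log₂((7/20)/(1/3)) = 0.02464
  P(3)·log₂(P(3)/Q(3)) = (1/15)·log₂((1/15)/(1/3)) = -0.15480

D_KL(P||Q) = 0.47096 + 0.02464 - 0.15480 = 0.34080 ≈ 0.3408 bits

D_KL(Q||P) = Σ Q(x) log₂(Q(x)/P(x))

Computing term by term:
  Q(1)·log₂(Q(1)/P(1)) = (1/3)·log₂((1/3)/(7/12)) = -0.26912
  Q(2)·log₂(Q(2)/P(2)) = (1/3)·log₂((1/3)/(7/20)) = -0.02346
  Q(3)·log₂(Q(3)/P(3)) = (1/3)·log₂((1/3)/(1/15)) = 0.77398

D_KL(Q||P) = -0.26912 - 0.02346 + 0.77398 = 0.48140 ≈ 0.4814 bits

These are NOT equal (difference: 0.1406 bits). KL divergence is asymmetric: D_KL(P||Q) ≠ D_KL(Q||P) in general.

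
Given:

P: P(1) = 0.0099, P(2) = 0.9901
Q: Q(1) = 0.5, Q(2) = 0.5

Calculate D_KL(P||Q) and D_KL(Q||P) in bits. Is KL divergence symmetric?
D_KL(P||Q) = 0.9199 bits, D_KL(Q||P) = 2.3364 bits. No, KL divergence is not symmetric.

D_KL(P||Q) = Σ P(x) log₂(P(x)/Q(x))

Computing term by term:
  P(1)·log₂(P(1)/Q(1)) = 0.0099·log₂(0.0099/0.5) = -0.05602
  P(2)·log₂(P(2)/Q(2)) = 0.9901·log₂(0.9901/0.5) = 0.97589

D_KL(P||Q) = -0.05602 + 0.97589 = 0.91987 ≈ 0.9199 bits

D_KL(Q||P) = Σ Q(x) log₂(Q(x)/P(x))

Computing term by term:
  Q(1)·log₂(Q(1)/P(1)) = 0.5·log₂(0.5/0.0099) = 2.82918
  Q(2)·log₂(Q(2)/P(2)) = 0.5·log₂(0.5/0.9901) = -0.49282

D_KL(Q||P) = 2.82918 - 0.49282 = 2.33636 ≈ 2.3364 bits

These are NOT equal (difference: 1.4165 bits). KL divergence is asymmetric: D_KL(P||Q) ≠ D_KL(Q||P) in general.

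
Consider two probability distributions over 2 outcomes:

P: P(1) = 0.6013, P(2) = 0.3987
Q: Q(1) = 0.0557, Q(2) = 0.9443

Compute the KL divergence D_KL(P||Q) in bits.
1.5679 bits

D_KL(P||Q) = Σ P(x) log₂(P(x)/Q(x))

Computing term by term:
  P(1)·log₂(P(1)/Q(1)) = 0.6013·log₂(0.6013/0.0557) = 2.06386
  P(2)·log₂(P(2)/Q(2)) = 0.3987·log₂(0.3987/0.9443) = -0.49596

D_KL(P||Q) = 2.06386 - 0.49596 = 1.56790 ≈ 1.5679 bits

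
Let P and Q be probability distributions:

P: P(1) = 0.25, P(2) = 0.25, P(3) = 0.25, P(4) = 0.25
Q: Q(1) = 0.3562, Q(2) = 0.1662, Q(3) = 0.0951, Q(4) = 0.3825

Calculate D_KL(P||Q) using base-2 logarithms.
0.2148 bits

D_KL(P||Q) = Σ P(x) log₂(P(x)/Q(x))

Computing term by term:
  P(1)·log₂(P(1)/Q(1)) = 0.25·log₂(0.25/0.3562) = -0.12769
  P(2)·log₂(P(2)/Q(2)) = 0.25·log₂(0.25/0.1662) = 0.14725
  P(3)·log₂(P(3)/Q(3)) = 0.25·log₂(0.25/0.0951) = 0.34860
  P(4)·log₂(P(4)/Q(4)) = 0.25·log₂(0.25/0.3825) = -0.15338

D_KL(P||Q) = -0.12769 + 0.14725 + 0.34860 - 0.15338 = 0.21478 ≈ 0.2148 bits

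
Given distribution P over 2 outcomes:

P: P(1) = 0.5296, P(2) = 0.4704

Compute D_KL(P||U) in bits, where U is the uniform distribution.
0.0025 bits

U(i) = 1/2 for all i

D_KL(P||U) = Σ P(x) log₂(P(x) / (1/2))
           = Σ P(x) log₂(P(x)) + log₂(2)
           = log₂(2) - H(P)

H(P) = -Σ P(x) log₂(P(x)):
  -P(1)·log₂(P(1)) = -(0.5296)·log₂(0.5296) = 0.48566
  -P(2)·log₂(P(2)) = -(0.4704)·log₂(0.4704) = 0.51181
H(P) = 0.48566 + 0.51181 = 0.99747 bits

log₂(2) = 1.00000 bits

D_KL(P||U) = 1.00000 - 0.99747 = 0.00253 ≈ 0.0025 bits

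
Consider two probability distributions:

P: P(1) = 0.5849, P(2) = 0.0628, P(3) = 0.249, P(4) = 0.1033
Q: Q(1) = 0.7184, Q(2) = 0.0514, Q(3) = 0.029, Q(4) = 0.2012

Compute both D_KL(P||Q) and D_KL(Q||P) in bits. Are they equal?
D_KL(P||Q) = 0.5177 bits, D_KL(Q||P) = 0.3018 bits. No, they are not equal.

D_KL(P||Q) = Σ P(x) log₂(P(x)/Q(x))

Computing term by term:
  P(1)·log₂(P(1)/Q(1)) = 0.5849·log₂(0.5849/0.7184) = -0.17348
  P(2)·log₂(P(2)/Q(2)) = 0.0628·log₂(0.0628/0.0514) = 0.01815
  P(3)·log₂(P(3)/Q(3)) = 0.249·log₂(0.249/0.029) = 0.77240
  P(4)·log₂(P(4)/Q(4)) = 0.1033·log₂(0.1033/0.2012) = -0.09935

D_KL(P||Q) = -0.17348 + 0.01815 + 0.77240 - 0.09935 = 0.51772 ≈ 0.5177 bits

D_KL(Q||P) = Σ Q(x) log₂(Q(x)/P(x))

Computing term by term:
  Q(1)·log₂(Q(1)/P(1)) = 0.7184·log₂(0.7184/0.5849) = 0.21308
  Q(2)·log₂(Q(2)/P(2)) = 0.0514·log₂(0.0514/0.0628) = -0.01485
  Q(3)·log₂(Q(3)/P(3)) = 0.029·log₂(0.029/0.249) = -0.08996
  Q(4)·log₂(Q(4)/P(4)) = 0.2012·log₂(0.2012/0.1033) = 0.19351

D_KL(Q||P) = 0.21308 - 0.01485 - 0.08996 + 0.19351 = 0.30178 ≈ 0.3018 bits

These are NOT equal (difference: 0.2159 bits). KL divergence is asymmetric: D_KL(P||Q) ≠ D_KL(Q||P) in general.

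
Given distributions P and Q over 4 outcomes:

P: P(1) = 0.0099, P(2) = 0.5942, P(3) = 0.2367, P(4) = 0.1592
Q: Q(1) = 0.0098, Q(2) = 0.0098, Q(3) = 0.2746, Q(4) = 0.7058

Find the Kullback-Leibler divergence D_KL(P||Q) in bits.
3.1263 bits

D_KL(P||Q) = Σ P(x) log₂(P(x)/Q(x))

Computing term by term:
  P(1)·log₂(P(1)/Q(1)) = 0.0099·log₂(0.0099/0.0098) = 0.00015
  P(2)·log₂(P(2)/Q(2)) = 0.5942·log₂(0.5942/0.0098) = 3.51887
  P(3)·log₂(P(3)/Q(3)) = 0.2367·log₂(0.2367/0.2746) = -0.05072
  P(4)·log₂(P(4)/Q(4)) = 0.1592·log₂(0.1592/0.7058) = -0.34203

D_KL(P||Q) = 0.00015 + 3.51887 - 0.05072 - 0.34203 = 3.12627 ≈ 3.1263 bits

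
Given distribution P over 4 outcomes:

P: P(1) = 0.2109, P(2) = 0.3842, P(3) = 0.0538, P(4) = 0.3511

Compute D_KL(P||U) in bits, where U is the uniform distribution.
0.2392 bits

U(i) = 1/4 for all i

D_KL(P||U) = Σ P(x) log₂(P(x) / (1/4))
           = Σ P(x) log₂(P(x)) + log₂(4)
           = log₂(4) - H(P)

H(P) = -Σ P(x) log₂(P(x)):
  -P(1)·log₂(P(1)) = -(0.2109)·log₂(0.2109) = 0.47355
  -P(2)·log₂(P(2)) = -(0.3842)·log₂(0.3842) = 0.53022
  -P(3)·log₂(P(3)) = -(0.0538)·log₂(0.0538) = 0.22683
  -P(4)·log₂(P(4)) = -(0.3511)·log₂(0.3511) = 0.53018
H(P) = 0.47355 + 0.53022 + 0.22683 + 0.53018 = 1.76078 bits

log₂(4) = 2.00000 bits

D_KL(P||U) = 2.00000 - 1.76078 = 0.23922 ≈ 0.2392 bits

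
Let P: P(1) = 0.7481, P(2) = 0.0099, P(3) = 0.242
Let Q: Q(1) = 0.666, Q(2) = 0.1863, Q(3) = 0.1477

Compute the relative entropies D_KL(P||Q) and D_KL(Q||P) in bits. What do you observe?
D_KL(P||Q) = 0.2559 bits, D_KL(Q||P) = 0.5719 bits. The two directions give different values (D_KL(Q||P) exceeds D_KL(P||Q) by 0.3160 bits): KL divergence is asymmetric.

D_KL(P||Q) = Σ P(x) log₂(P(x)/Q(x))

Computing term by term:
  P(1)·log₂(P(1)/Q(1)) = 0.7481·log₂(0.7481/0.666) = 0.12546
  P(2)·log₂(P(2)/Q(2)) = 0.0099·log₂(0.0099/0.1863) = -0.04192
  P(3)·log₂(P(3)/Q(3)) = 0.242·log₂(0.242/0.1477) = 0.17239

D_KL(P||Q) = 0.12546 - 0.04192 + 0.17239 = 0.25593 ≈ 0.2559 bits

D_KL(Q||P) = Σ Q(x) log₂(Q(x)/P(x))

Computing term by term:
  Q(1)·log₂(Q(1)/P(1)) = 0.666·log₂(0.666/0.7481) = -0.11169
  Q(2)·log₂(Q(2)/P(2)) = 0.1863·log₂(0.1863/0.0099) = 0.78880
  Q(3)·log₂(Q(3)/P(3)) = 0.1477·log₂(0.1477/0.242) = -0.10521

D_KL(Q||P) = -0.11169 + 0.78880 - 0.10521 = 0.57190 ≈ 0.5719 bits

These are NOT equal (difference: 0.3160 bits). KL divergence is asymmetric: D_KL(P||Q) ≠ D_KL(Q||P) in general.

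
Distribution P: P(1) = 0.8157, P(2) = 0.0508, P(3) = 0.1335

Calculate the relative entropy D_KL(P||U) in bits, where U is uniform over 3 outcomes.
0.7390 bits

U(i) = 1/3 for all i

D_KL(P||U) = Σ P(x) log₂(P(x) / (1/3))
           = Σ P(x) log₂(P(x)) + log₂(3)
           = log₂(3) - H(P)

H(P) = -Σ P(x) log₂(P(x)):
  -P(1)·log₂(P(1)) = -(0.8157)·log₂(0.8157) = 0.23973
  -P(2)·log₂(P(2)) = -(0.0508)·log₂(0.0508) = 0.21839
  -P(3)·log₂(P(3)) = -(0.1335)·log₂(0.1335) = 0.38783
H(P) = 0.23973 + 0.21839 + 0.38783 = 0.84595 bits

log₂(3) = 1.58496 bits

D_KL(P||U) = 1.58496 - 0.84595 = 0.73901 ≈ 0.7390 bits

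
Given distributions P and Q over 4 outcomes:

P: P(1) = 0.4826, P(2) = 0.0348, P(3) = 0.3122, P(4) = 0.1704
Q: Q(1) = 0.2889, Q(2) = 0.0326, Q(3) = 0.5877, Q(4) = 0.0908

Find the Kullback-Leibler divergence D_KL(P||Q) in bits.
0.2304 bits

D_KL(P||Q) = Σ P(x) log₂(P(x)/Q(x))

Computing term by term:
  P(1)·log₂(P(1)/Q(1)) = 0.4826·log₂(0.4826/0.2889) = 0.35725
  P(2)·log₂(P(2)/Q(2)) = 0.0348·log₂(0.0348/0.0326) = 0.00328
  P(3)·log₂(P(3)/Q(3)) = 0.3122·log₂(0.3122/0.5877) = -0.28492
  P(4)·log₂(P(4)/Q(4)) = 0.1704·log₂(0.1704/0.0908) = 0.15475

D_KL(P||Q) = 0.35725 + 0.00328 - 0.28492 + 0.15475 = 0.23036 ≈ 0.2304 bits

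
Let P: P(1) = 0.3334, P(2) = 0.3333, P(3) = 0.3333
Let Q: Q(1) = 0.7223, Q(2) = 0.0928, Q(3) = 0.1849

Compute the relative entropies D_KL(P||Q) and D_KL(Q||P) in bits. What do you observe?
D_KL(P||Q) = 0.5263 bits, D_KL(Q||P) = 0.4773 bits. The two directions give different values (D_KL(P||Q) exceeds D_KL(Q||P) by 0.0490 bits): KL divergence is asymmetric.

D_KL(P||Q) = Σ P(x) log₂(P(x)/Q(x))

Computing term by term:
  P(1)·log₂(P(1)/Q(1)) = 0.3334·log₂(0.3334/0.7223) = -0.37186
  P(2)·log₂(P(2)/Q(2)) = 0.3333·log₂(0.3333/0.0928) = 0.61481
  P(3)·log₂(P(3)/Q(3)) = 0.3333·log₂(0.3333/0.1849) = 0.28333

D_KL(P||Q) = -0.37186 + 0.61481 + 0.28333 = 0.52628 ≈ 0.5263 bits

D_KL(Q||P) = Σ Q(x) log₂(Q(x)/P(x))

Computing term by term:
  Q(1)·log₂(Q(1)/P(1)) = 0.7223·log₂(0.7223/0.3334) = 0.80561
  Q(2)·log₂(Q(2)/P(2)) = 0.0928·log₂(0.0928/0.3333) = -0.17118
  Q(3)·log₂(Q(3)/P(3)) = 0.1849·log₂(0.1849/0.3333) = -0.15718

D_KL(Q||P) = 0.80561 - 0.17118 - 0.15718 = 0.47725 ≈ 0.4773 bits

These are NOT equal (difference: 0.0490 bits). KL divergence is asymmetric: D_KL(P||Q) ≠ D_KL(Q||P) in general.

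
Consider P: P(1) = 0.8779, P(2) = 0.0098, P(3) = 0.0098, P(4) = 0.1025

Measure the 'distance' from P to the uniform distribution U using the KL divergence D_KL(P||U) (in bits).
1.3674 bits

U(i) = 1/4 for all i

D_KL(P||U) = Σ P(x) log₂(P(x) / (1/4))
           = Σ P(x) log₂(P(x)) + log₂(4)
           = log₂(4) - H(P)

H(P) = -Σ P(x) log₂(P(x)):
  -P(1)·log₂(P(1)) = -(0.8779)·log₂(0.8779) = 0.16493
  -P(2)·log₂(P(2)) = -(0.0098)·log₂(0.0098) = 0.06540
  -P(3)·log₂(P(3)) = -(0.0098)·log₂(0.0098) = 0.06540
  -P(4)·log₂(P(4)) = -(0.1025)·log₂(0.1025) = 0.33685
H(P) = 0.16493 + 0.06540 + 0.06540 + 0.33685 = 0.63258 bits

log₂(4) = 2.00000 bits

D_KL(P||U) = 2.00000 - 0.63258 = 1.36742 ≈ 1.3674 bits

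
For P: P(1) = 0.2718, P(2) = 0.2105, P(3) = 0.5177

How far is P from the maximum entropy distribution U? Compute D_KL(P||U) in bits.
0.1092 bits

U(i) = 1/3 for all i

D_KL(P||U) = Σ P(x) log₂(P(x) / (1/3))
           = Σ P(x) log₂(P(x)) + log₂(3)
           = log₂(3) - H(P)

H(P) = -Σ P(x) log₂(P(x)):
  -P(1)·log₂(P(1)) = -(0.2718)·log₂(0.2718) = 0.51082
  -P(2)·log₂(P(2)) = -(0.2105)·log₂(0.2105) = 0.47323
  -P(3)·log₂(P(3)) = -(0.5177)·log₂(0.5177) = 0.49172
H(P) = 0.51082 + 0.47323 + 0.49172 = 1.47577 bits

log₂(3) = 1.58496 bits

D_KL(P||U) = 1.58496 - 1.47577 = 0.10919 ≈ 0.1092 bits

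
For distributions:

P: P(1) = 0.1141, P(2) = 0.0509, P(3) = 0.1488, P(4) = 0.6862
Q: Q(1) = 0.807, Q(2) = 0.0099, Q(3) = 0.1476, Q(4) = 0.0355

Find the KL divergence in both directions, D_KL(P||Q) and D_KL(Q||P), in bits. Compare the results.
D_KL(P||Q) = 2.7319 bits, D_KL(Q||P) = 2.1008 bits. D_KL(P||Q) is larger than D_KL(Q||P) by 0.6311 bits; the two directions differ.

D_KL(P||Q) = Σ P(x) log₂(P(x)/Q(x))

Computing term by term:
  P(1)·log₂(P(1)/Q(1)) = 0.1141·log₂(0.1141/0.807) = -0.32202
  P(2)·log₂(P(2)/Q(2)) = 0.0509·log₂(0.0509/0.0099) = 0.12023
  P(3)·log₂(P(3)/Q(3)) = 0.1488·log₂(0.1488/0.1476) = 0.00174
  P(4)·log₂(P(4)/Q(4)) = 0.6862·log₂(0.6862/0.0355) = 2.93195

D_KL(P||Q) = -0.32202 + 0.12023 + 0.00174 + 2.93195 = 2.73190 ≈ 2.7319 bits

D_KL(Q||P) = Σ Q(x) log₂(Q(x)/P(x))

Computing term by term:
  Q(1)·log₂(Q(1)/P(1)) = 0.807·log₂(0.807/0.1141) = 2.27757
  Q(2)·log₂(Q(2)/P(2)) = 0.0099·log₂(0.0099/0.0509) = -0.02339
  Q(3)·log₂(Q(3)/P(3)) = 0.1476·log₂(0.1476/0.1488) = -0.00172
  Q(4)·log₂(Q(4)/P(4)) = 0.0355·log₂(0.0355/0.6862) = -0.15168

D_KL(Q||P) = 2.27757 - 0.02339 - 0.00172 - 0.15168 = 2.10078 ≈ 2.1008 bits

These are NOT equal (difference: 0.6311 bits). KL divergence is asymmetric: D_KL(P||Q) ≠ D_KL(Q||P) in general.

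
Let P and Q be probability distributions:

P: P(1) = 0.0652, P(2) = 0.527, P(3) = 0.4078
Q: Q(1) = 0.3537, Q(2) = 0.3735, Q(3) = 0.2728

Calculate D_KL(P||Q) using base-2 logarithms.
0.3392 bits

D_KL(P||Q) = Σ P(x) log₂(P(x)/Q(x))

Computing term by term:
  P(1)·log₂(P(1)/Q(1)) = 0.0652·log₂(0.0652/0.3537) = -0.15906
  P(2)·log₂(P(2)/Q(2)) = 0.527·log₂(0.527/0.3735) = 0.26176
  P(3)·log₂(P(3)/Q(3)) = 0.4078·log₂(0.4078/0.2728) = 0.23653

D_KL(P||Q) = -0.15906 + 0.26176 + 0.23653 = 0.33923 ≈ 0.3392 bits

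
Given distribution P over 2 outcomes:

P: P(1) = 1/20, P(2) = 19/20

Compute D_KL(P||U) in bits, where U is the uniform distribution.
0.7136 bits

U(i) = 1/2 for all i

D_KL(P||U) = Σ P(x) log₂(P(x) / (1/2))
           = Σ P(x) log₂(P(x)) + log₂(2)
           = log₂(2) - H(P)

H(P) = -Σ P(x) log₂(P(x)):
  -P(1)·log₂(P(1)) = -(1/20)·log₂(1/20) = 0.21610
  -P(2)·log₂(P(2)) = -(19/20)·log₂(19/20) = 0.07030
H(P) = 0.21610 + 0.07030 = 0.28640 bits

log₂(2) = 1.00000 bits

D_KL(P||U) = 1.00000 - 0.28640 = 0.71360 ≈ 0.7136 bits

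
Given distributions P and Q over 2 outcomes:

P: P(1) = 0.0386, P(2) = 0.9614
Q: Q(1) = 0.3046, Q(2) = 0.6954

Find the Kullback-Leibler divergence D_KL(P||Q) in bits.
0.3342 bits

D_KL(P||Q) = Σ P(x) log₂(P(x)/Q(x))

Computing term by term:
  P(1)·log₂(P(1)/Q(1)) = 0.0386·log₂(0.0386/0.3046) = -0.11504
  P(2)·log₂(P(2)/Q(2)) = 0.9614·log₂(0.9614/0.6954) = 0.44926

D_KL(P||Q) = -0.11504 + 0.44926 = 0.33422 ≈ 0.3342 bits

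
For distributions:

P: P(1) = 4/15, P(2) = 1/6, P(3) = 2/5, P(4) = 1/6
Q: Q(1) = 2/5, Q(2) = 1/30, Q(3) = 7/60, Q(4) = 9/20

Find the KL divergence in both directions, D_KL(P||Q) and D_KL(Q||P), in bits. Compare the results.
D_KL(P||Q) = 0.7032 bits, D_KL(Q||P) = 0.5940 bits. D_KL(P||Q) is larger than D_KL(Q||P) by 0.1092 bits; the two directions differ.

D_KL(P||Q) = Σ P(x) log₂(P(x)/Q(x))

Computing term by term:
  P(1)·log₂(P(1)/Q(1)) = (4/15)·log₂((4/15)/(2/5)) = -0.15599
  P(2)·log₂(P(2)/Q(2)) = (1/6)·log₂((1/6)/(1/30)) = 0.38699
  P(3)·log₂(P(3)/Q(3)) = (2/5)·log₂((2/5)/(7/60)) = 0.71104
  P(4)·log₂(P(4)/Q(4)) = (1/6)·log₂((1/6)/(9/20)) = -0.23883

D_KL(P||Q) = -0.15599 + 0.38699 + 0.71104 - 0.23883 = 0.70321 ≈ 0.7032 bits

D_KL(Q||P) = Σ Q(x) log₂(Q(x)/P(x))

Computing term by term:
  Q(1)·log₂(Q(1)/P(1)) = (2/5)·log₂((2/5)/(4/15)) = 0.23399
  Q(2)·log₂(Q(2)/P(2)) = (1/30)·log₂((1/30)/(1/6)) = -0.07740
  Q(3)·log₂(Q(3)/P(3)) = (7/60)·log₂((7/60)/(2/5)) = -0.20739
  Q(4)·log₂(Q(4)/P(4)) = (9/20)·log₂((9/20)/(1/6)) = 0.64483

D_KL(Q||P) = 0.23399 - 0.07740 - 0.20739 + 0.64483 = 0.59403 ≈ 0.5940 bits

These are NOT equal (difference: 0.1092 bits). KL divergence is asymmetric: D_KL(P||Q) ≠ D_KL(Q||P) in general.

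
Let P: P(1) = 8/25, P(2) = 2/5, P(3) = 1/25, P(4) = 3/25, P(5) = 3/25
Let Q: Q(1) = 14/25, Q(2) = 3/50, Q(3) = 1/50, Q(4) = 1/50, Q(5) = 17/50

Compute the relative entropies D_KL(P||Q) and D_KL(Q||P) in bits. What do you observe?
D_KL(P||Q) = 1.0063 bits, D_KL(Q||P) = 0.7271 bits. The two directions give different values (D_KL(P||Q) exceeds D_KL(Q||P) by 0.2792 bits): KL divergence is asymmetric.

D_KL(P||Q) = Σ P(x) log₂(P(x)/Q(x))

Computing term by term:
  P(1)·log₂(P(1)/Q(1)) = (8/25)·log₂((8/25)/(14/25)) = -0.25835
  P(2)·log₂(P(2)/Q(2)) = (2/5)·log₂((2/5)/(3/50)) = 1.09479
  P(3)·log₂(P(3)/Q(3)) = (1/25)·log₂((1/25)/(1/50)) = 0.04000
  P(4)·log₂(P(4)/Q(4)) = (3/25)·log₂((3/25)/(1/50)) = 0.31020
  P(5)·log₂(P(5)/Q(5)) = (3/25)·log₂((3/25)/(17/50)) = -0.18030

D_KL(P||Q) = -0.25835 + 1.09479 + 0.04000 + 0.31020 - 0.18030 = 1.00634 ≈ 1.0063 bits

D_KL(Q||P) = Σ Q(x) log₂(Q(x)/P(x))

Computing term by term:
  Q(1)·log₂(Q(1)/P(1)) = (14/25)·log₂((14/25)/(8/25)) = 0.45212
  Q(2)·log₂(Q(2)/P(2)) = (3/50)·log₂((3/50)/(2/5)) = -0.16422
  Q(3)·log₂(Q(3)/P(3)) = (1/50)·log₂((1/50)/(1/25)) = -0.02000
  Q(4)·log₂(Q(4)/P(4)) = (1/50)·log₂((1/50)/(3/25)) = -0.05170
  Q(5)·log₂(Q(5)/P(5)) = (17/50)·log₂((17/50)/(3/25)) = 0.51085

D_KL(Q||P) = 0.45212 - 0.16422 - 0.02000 - 0.05170 + 0.51085 = 0.72705 ≈ 0.7271 bits

These are NOT equal (difference: 0.2792 bits). KL divergence is asymmetric: D_KL(P||Q) ≠ D_KL(Q||P) in general.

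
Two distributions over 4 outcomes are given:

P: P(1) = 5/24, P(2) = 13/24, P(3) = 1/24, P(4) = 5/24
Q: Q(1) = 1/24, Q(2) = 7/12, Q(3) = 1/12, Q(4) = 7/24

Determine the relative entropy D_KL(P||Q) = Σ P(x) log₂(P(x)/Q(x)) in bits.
0.2830 bits

D_KL(P||Q) = Σ P(x) log₂(P(x)/Q(x))

Computing term by term:
  P(1)·log₂(P(1)/Q(1)) = (5/24)·log₂((5/24)/(1/24)) = 0.48374
  P(2)·log₂(P(2)/Q(2)) = (13/24)·log₂((13/24)/(7/12)) = -0.05791
  P(3)·log₂(P(3)/Q(3)) = (1/24)·log₂((1/24)/(1/12)) = -0.04167
  P(4)·log₂(P(4)/Q(4)) = (5/24)·log₂((5/24)/(7/24)) = -0.10113

D_KL(P||Q) = 0.48374 - 0.05791 - 0.04167 - 0.10113 = 0.28303 ≈ 0.2830 bits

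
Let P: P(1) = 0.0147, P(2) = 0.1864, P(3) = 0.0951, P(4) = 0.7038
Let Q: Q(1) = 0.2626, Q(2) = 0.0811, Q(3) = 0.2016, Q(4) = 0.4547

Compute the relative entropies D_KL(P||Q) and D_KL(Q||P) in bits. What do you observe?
D_KL(P||Q) = 0.5031 bits, D_KL(Q||P) = 0.9267 bits. The two directions give different values (D_KL(Q||P) exceeds D_KL(P||Q) by 0.4236 bits): KL divergence is asymmetric.

D_KL(P||Q) = Σ P(x) log₂(P(x)/Q(x))

Computing term by term:
  P(1)·log₂(P(1)/Q(1)) = 0.0147·log₂(0.0147/0.2626) = -0.06114
  P(2)·log₂(P(2)/Q(2)) = 0.1864·log₂(0.1864/0.0811) = 0.22380
  P(3)·log₂(P(3)/Q(3)) = 0.0951·log₂(0.0951/0.2016) = -0.10309
  P(4)·log₂(P(4)/Q(4)) = 0.7038·log₂(0.7038/0.4547) = 0.44357

D_KL(P||Q) = -0.06114 + 0.22380 - 0.10309 + 0.44357 = 0.50314 ≈ 0.5031 bits

D_KL(Q||P) = Σ Q(x) log₂(Q(x)/P(x))

Computing term by term:
  Q(1)·log₂(Q(1)/P(1)) = 0.2626·log₂(0.2626/0.0147) = 1.09215
  Q(2)·log₂(Q(2)/P(2)) = 0.0811·log₂(0.0811/0.1864) = -0.09737
  Q(3)·log₂(Q(3)/P(3)) = 0.2016·log₂(0.2016/0.0951) = 0.21853
  Q(4)·log₂(Q(4)/P(4)) = 0.4547·log₂(0.4547/0.7038) = -0.28657

D_KL(Q||P) = 1.09215 - 0.09737 + 0.21853 - 0.28657 = 0.92674 ≈ 0.9267 bits

These are NOT equal (difference: 0.4236 bits). KL divergence is asymmetric: D_KL(P||Q) ≠ D_KL(Q||P) in general.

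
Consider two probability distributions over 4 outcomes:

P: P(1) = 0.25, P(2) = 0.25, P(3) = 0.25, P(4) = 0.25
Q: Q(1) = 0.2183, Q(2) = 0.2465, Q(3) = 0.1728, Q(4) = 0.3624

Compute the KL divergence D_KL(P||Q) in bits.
0.0533 bits

D_KL(P||Q) = Σ P(x) log₂(P(x)/Q(x))

Computing term by term:
  P(1)·log₂(P(1)/Q(1)) = 0.25·log₂(0.25/0.2183) = 0.04890
  P(2)·log₂(P(2)/Q(2)) = 0.25·log₂(0.25/0.2465) = 0.00509
  P(3)·log₂(P(3)/Q(3)) = 0.25·log₂(0.25/0.1728) = 0.13321
  P(4)·log₂(P(4)/Q(4)) = 0.25·log₂(0.25/0.3624) = -0.13391

D_KL(P||Q) = 0.04890 + 0.00509 + 0.13321 - 0.13391 = 0.05329 ≈ 0.0533 bits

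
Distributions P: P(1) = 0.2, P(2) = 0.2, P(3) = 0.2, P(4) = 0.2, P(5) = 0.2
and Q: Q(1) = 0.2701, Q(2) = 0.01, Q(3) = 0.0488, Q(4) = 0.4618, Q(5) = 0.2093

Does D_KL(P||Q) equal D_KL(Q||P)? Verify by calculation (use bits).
D_KL(P||Q) = 0.9301 bits, D_KL(Q||P) = 0.5458 bits. No — D_KL(P||Q) ≠ D_KL(Q||P) for this pair.

D_KL(P||Q) = Σ P(x) log₂(P(x)/Q(x))

Computing term by term:
  P(1)·log₂(P(1)/Q(1)) = 0.2·log₂(0.2/0.2701) = -0.08670
  P(2)·log₂(P(2)/Q(2)) = 0.2·log₂(0.2/0.01) = 0.86439
  P(3)·log₂(P(3)/Q(3)) = 0.2·log₂(0.2/0.0488) = 0.40701
  P(4)·log₂(P(4)/Q(4)) = 0.2·log₂(0.2/0.4618) = -0.24145
  P(5)·log₂(P(5)/Q(5)) = 0.2·log₂(0.2/0.2093) = -0.01311

D_KL(P||Q) = -0.08670 + 0.86439 + 0.40701 - 0.24145 - 0.01311 = 0.93014 ≈ 0.9301 bits

D_KL(Q||P) = Σ Q(x) log₂(Q(x)/P(x))

Computing term by term:
  Q(1)·log₂(Q(1)/P(1)) = 0.2701·log₂(0.2701/0.2) = 0.11709
  Q(2)·log₂(Q(2)/P(2)) = 0.01·log₂(0.01/0.2) = -0.04322
  Q(3)·log₂(Q(3)/P(3)) = 0.0488·log₂(0.0488/0.2) = -0.09931
  Q(4)·log₂(Q(4)/P(4)) = 0.4618·log₂(0.4618/0.2) = 0.55752
  Q(5)·log₂(Q(5)/P(5)) = 0.2093·log₂(0.2093/0.2) = 0.01372

D_KL(Q||P) = 0.11709 - 0.04322 - 0.09931 + 0.55752 + 0.01372 = 0.54580 ≈ 0.5458 bits

These are NOT equal (difference: 0.3843 bits). KL divergence is asymmetric: D_KL(P||Q) ≠ D_KL(Q||P) in general.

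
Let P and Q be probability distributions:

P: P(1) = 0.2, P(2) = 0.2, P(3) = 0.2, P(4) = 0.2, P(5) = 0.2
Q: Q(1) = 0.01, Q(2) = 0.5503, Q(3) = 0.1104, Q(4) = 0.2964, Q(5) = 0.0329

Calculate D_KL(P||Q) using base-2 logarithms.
1.1511 bits

D_KL(P||Q) = Σ P(x) log₂(P(x)/Q(x))

Computing term by term:
  P(1)·log₂(P(1)/Q(1)) = 0.2·log₂(0.2/0.01) = 0.86439
  P(2)·log₂(P(2)/Q(2)) = 0.2·log₂(0.2/0.5503) = -0.29204
  P(3)·log₂(P(3)/Q(3)) = 0.2·log₂(0.2/0.1104) = 0.17145
  P(4)·log₂(P(4)/Q(4)) = 0.2·log₂(0.2/0.2964) = -0.11351
  P(5)·log₂(P(5)/Q(5)) = 0.2·log₂(0.2/0.0329) = 0.52077

D_KL(P||Q) = 0.86439 - 0.29204 + 0.17145 - 0.11351 + 0.52077 = 1.15106 ≈ 1.1511 bits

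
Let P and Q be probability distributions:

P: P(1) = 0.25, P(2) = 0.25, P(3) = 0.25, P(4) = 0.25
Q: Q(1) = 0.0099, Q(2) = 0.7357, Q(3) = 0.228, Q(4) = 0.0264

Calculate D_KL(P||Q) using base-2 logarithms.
1.6193 bits

D_KL(P||Q) = Σ P(x) log₂(P(x)/Q(x))

Computing term by term:
  P(1)·log₂(P(1)/Q(1)) = 0.25·log₂(0.25/0.0099) = 1.16459
  P(2)·log₂(P(2)/Q(2)) = 0.25·log₂(0.25/0.7357) = -0.38930
  P(3)·log₂(P(3)/Q(3)) = 0.25·log₂(0.25/0.228) = 0.03322
  P(4)·log₂(P(4)/Q(4)) = 0.25·log₂(0.25/0.0264) = 0.81083

D_KL(P||Q) = 1.16459 - 0.38930 + 0.03322 + 0.81083 = 1.61934 ≈ 1.6193 bits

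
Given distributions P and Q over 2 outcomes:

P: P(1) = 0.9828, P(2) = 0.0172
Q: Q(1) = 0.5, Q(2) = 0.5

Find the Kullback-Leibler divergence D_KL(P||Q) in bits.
0.8746 bits

D_KL(P||Q) = Σ P(x) log₂(P(x)/Q(x))

Computing term by term:
  P(1)·log₂(P(1)/Q(1)) = 0.9828·log₂(0.9828/0.5) = 0.95820
  P(2)·log₂(P(2)/Q(2)) = 0.0172·log₂(0.0172/0.5) = -0.08362

D_KL(P||Q) = 0.95820 - 0.08362 = 0.87458 ≈ 0.8746 bits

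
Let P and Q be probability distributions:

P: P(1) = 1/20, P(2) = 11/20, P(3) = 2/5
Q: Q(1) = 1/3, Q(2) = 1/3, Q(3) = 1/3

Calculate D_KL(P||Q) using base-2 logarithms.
0.3657 bits

D_KL(P||Q) = Σ P(x) log₂(P(x)/Q(x))

Computing term by term:
  P(1)·log₂(P(1)/Q(1)) = (1/20)·log₂((1/20)/(1/3)) = -0.13685
  P(2)·log₂(P(2)/Q(2)) = (11/20)·log₂((11/20)/(1/3)) = 0.39736
  P(3)·log₂(P(3)/Q(3)) = (2/5)·log₂((2/5)/(1/3)) = 0.10521

D_KL(P||Q) = -0.13685 + 0.39736 + 0.10521 = 0.36572 ≈ 0.3657 bits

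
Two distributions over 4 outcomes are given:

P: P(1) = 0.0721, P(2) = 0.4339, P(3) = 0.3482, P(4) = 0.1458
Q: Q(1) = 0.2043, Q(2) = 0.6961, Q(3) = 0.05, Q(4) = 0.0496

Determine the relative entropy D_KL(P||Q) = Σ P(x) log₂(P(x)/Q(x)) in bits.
0.7975 bits

D_KL(P||Q) = Σ P(x) log₂(P(x)/Q(x))

Computing term by term:
  P(1)·log₂(P(1)/Q(1)) = 0.0721·log₂(0.0721/0.2043) = -0.10834
  P(2)·log₂(P(2)/Q(2)) = 0.4339·log₂(0.4339/0.6961) = -0.29589
  P(3)·log₂(P(3)/Q(3)) = 0.3482·log₂(0.3482/0.05) = 0.97493
  P(4)·log₂(P(4)/Q(4)) = 0.1458·log₂(0.1458/0.0496) = 0.22680

D_KL(P||Q) = -0.10834 - 0.29589 + 0.97493 + 0.22680 = 0.79750 ≈ 0.7975 bits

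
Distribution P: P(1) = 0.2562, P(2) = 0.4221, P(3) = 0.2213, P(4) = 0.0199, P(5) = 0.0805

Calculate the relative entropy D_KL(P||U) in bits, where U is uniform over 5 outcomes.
0.4067 bits

U(i) = 1/5 for all i

D_KL(P||U) = Σ P(x) log₂(P(x) / (1/5))
           = Σ P(x) log₂(P(x)) + log₂(5)
           = log₂(5) - H(P)

H(P) = -Σ P(x) log₂(P(x)):
  -P(1)·log₂(P(1)) = -(0.2562)·log₂(0.2562) = 0.50335
  -P(2)·log₂(P(2)) = -(0.4221)·log₂(0.4221) = 0.52524
  -P(3)·log₂(P(3)) = -(0.2213)·log₂(0.2213) = 0.48153
  -P(4)·log₂(P(4)) = -(0.0199)·log₂(0.0199) = 0.11246
  -P(5)·log₂(P(5)) = -(0.0805)·log₂(0.0805) = 0.29261
H(P) = 0.50335 + 0.52524 + 0.48153 + 0.11246 + 0.29261 = 1.91519 bits

log₂(5) = 2.32193 bits

D_KL(P||U) = 2.32193 - 1.91519 = 0.40674 ≈ 0.4067 bits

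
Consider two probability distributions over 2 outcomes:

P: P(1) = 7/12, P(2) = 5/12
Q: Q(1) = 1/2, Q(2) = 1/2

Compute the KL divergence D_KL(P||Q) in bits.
0.0201 bits

D_KL(P||Q) = Σ P(x) log₂(P(x)/Q(x))

Computing term by term:
  P(1)·log₂(P(1)/Q(1)) = (7/12)·log₂((7/12)/(1/2)) = 0.12973
  P(2)·log₂(P(2)/Q(2)) = (5/12)·log₂((5/12)/(1/2)) = -0.10960

D_KL(P||Q) = 0.12973 - 0.10960 = 0.02013 ≈ 0.0201 bits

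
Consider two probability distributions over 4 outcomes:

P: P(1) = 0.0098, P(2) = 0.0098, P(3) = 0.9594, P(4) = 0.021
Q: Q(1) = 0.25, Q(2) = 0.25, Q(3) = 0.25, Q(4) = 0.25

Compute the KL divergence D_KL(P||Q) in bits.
1.6948 bits

D_KL(P||Q) = Σ P(x) log₂(P(x)/Q(x))

Computing term by term:
  P(1)·log₂(P(1)/Q(1)) = 0.0098·log₂(0.0098/0.25) = -0.04580
  P(2)·log₂(P(2)/Q(2)) = 0.0098·log₂(0.0098/0.25) = -0.04580
  P(3)·log₂(P(3)/Q(3)) = 0.9594·log₂(0.9594/0.25) = 1.86143
  P(4)·log₂(P(4)/Q(4)) = 0.021·log₂(0.021/0.25) = -0.07504

D_KL(P||Q) = -0.04580 - 0.04580 + 1.86143 - 0.07504 = 1.69479 ≈ 1.6948 bits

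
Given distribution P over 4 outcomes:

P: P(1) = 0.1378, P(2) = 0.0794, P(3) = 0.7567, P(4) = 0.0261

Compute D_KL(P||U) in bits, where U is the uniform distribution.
0.8742 bits

U(i) = 1/4 for all i

D_KL(P||U) = Σ P(x) log₂(P(x) / (1/4))
           = Σ P(x) log₂(P(x)) + log₂(4)
           = log₂(4) - H(P)

H(P) = -Σ P(x) log₂(P(x)):
  -P(1)·log₂(P(1)) = -(0.1378)·log₂(0.1378) = 0.39402
  -P(2)·log₂(P(2)) = -(0.0794)·log₂(0.0794) = 0.29018
  -P(3)·log₂(P(3)) = -(0.7567)·log₂(0.7567) = 0.30435
  -P(4)·log₂(P(4)) = -(0.0261)·log₂(0.0261) = 0.13728
H(P) = 0.39402 + 0.29018 + 0.30435 + 0.13728 = 1.12583 bits

log₂(4) = 2.00000 bits

D_KL(P||U) = 2.00000 - 1.12583 = 0.87417 ≈ 0.8742 bits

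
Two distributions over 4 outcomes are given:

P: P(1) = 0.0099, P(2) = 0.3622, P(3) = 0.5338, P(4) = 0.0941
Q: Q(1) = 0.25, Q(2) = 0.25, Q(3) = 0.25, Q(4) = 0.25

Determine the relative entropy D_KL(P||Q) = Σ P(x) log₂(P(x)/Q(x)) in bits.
0.5991 bits

D_KL(P||Q) = Σ P(x) log₂(P(x)/Q(x))

Computing term by term:
  P(1)·log₂(P(1)/Q(1)) = 0.0099·log₂(0.0099/0.25) = -0.04612
  P(2)·log₂(P(2)/Q(2)) = 0.3622·log₂(0.3622/0.25) = 0.19373
  P(3)·log₂(P(3)/Q(3)) = 0.5338·log₂(0.5338/0.25) = 0.58418
  P(4)·log₂(P(4)/Q(4)) = 0.0941·log₂(0.0941/0.25) = -0.13265

D_KL(P||Q) = -0.04612 + 0.19373 + 0.58418 - 0.13265 = 0.59914 ≈ 0.5991 bits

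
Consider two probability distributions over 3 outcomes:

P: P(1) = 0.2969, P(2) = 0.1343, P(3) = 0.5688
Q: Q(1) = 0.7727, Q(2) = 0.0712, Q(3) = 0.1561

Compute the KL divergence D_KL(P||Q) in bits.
0.7743 bits

D_KL(P||Q) = Σ P(x) log₂(P(x)/Q(x))

Computing term by term:
  P(1)·log₂(P(1)/Q(1)) = 0.2969·log₂(0.2969/0.7727) = -0.40970
  P(2)·log₂(P(2)/Q(2)) = 0.1343·log₂(0.1343/0.0712) = 0.12295
  P(3)·log₂(P(3)/Q(3)) = 0.5688·log₂(0.5688/0.1561) = 1.06107

D_KL(P||Q) = -0.40970 + 0.12295 + 1.06107 = 0.77432 ≈ 0.7743 bits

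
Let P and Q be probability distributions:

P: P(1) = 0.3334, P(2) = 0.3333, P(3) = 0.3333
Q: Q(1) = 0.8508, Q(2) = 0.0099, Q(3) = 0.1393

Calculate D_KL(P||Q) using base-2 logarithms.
1.6598 bits

D_KL(P||Q) = Σ P(x) log₂(P(x)/Q(x))

Computing term by term:
  P(1)·log₂(P(1)/Q(1)) = 0.3334·log₂(0.3334/0.8508) = -0.45061
  P(2)·log₂(P(2)/Q(2)) = 0.3333·log₂(0.3333/0.0099) = 1.69091
  P(3)·log₂(P(3)/Q(3)) = 0.3333·log₂(0.3333/0.1393) = 0.41950

D_KL(P||Q) = -0.45061 + 1.69091 + 0.41950 = 1.65980 ≈ 1.6598 bits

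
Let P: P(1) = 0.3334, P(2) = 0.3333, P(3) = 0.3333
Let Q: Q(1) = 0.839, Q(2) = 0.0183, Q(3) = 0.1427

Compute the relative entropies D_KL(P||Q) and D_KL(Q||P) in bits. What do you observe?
D_KL(P||Q) = 1.3595 bits, D_KL(Q||P) = 0.8658 bits. The two directions give different values (D_KL(P||Q) exceeds D_KL(Q||P) by 0.4937 bits): KL divergence is asymmetric.

D_KL(P||Q) = Σ P(x) log₂(P(x)/Q(x))

Computing term by term:
  P(1)·log₂(P(1)/Q(1)) = 0.3334·log₂(0.3334/0.839) = -0.44389
  P(2)·log₂(P(2)/Q(2)) = 0.3333·log₂(0.3333/0.0183) = 1.39550
  P(3)·log₂(P(3)/Q(3)) = 0.3333·log₂(0.3333/0.1427) = 0.40790

D_KL(P||Q) = -0.44389 + 1.39550 + 0.40790 = 1.35951 ≈ 1.3595 bits

D_KL(Q||P) = Σ Q(x) log₂(Q(x)/P(x))

Computing term by term:
  Q(1)·log₂(Q(1)/P(1)) = 0.839·log₂(0.839/0.3334) = 1.11706
  Q(2)·log₂(Q(2)/P(2)) = 0.0183·log₂(0.0183/0.3333) = -0.07662
  Q(3)·log₂(Q(3)/P(3)) = 0.1427·log₂(0.1427/0.3333) = -0.17464

D_KL(Q||P) = 1.11706 - 0.07662 - 0.17464 = 0.86580 ≈ 0.8658 bits

These are NOT equal (difference: 0.4937 bits). KL divergence is asymmetric: D_KL(P||Q) ≠ D_KL(Q||P) in general.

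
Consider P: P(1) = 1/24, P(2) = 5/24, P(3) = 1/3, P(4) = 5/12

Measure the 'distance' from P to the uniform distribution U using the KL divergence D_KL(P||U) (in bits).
0.2829 bits

U(i) = 1/4 for all i

D_KL(P||U) = Σ P(x) log₂(P(x) / (1/4))
           = Σ P(x) log₂(P(x)) + log₂(4)
           = log₂(4) - H(P)

H(P) = -Σ P(x) log₂(P(x)):
  -P(1)·log₂(P(1)) = -(1/24)·log₂(1/24) = 0.19104
  -P(2)·log₂(P(2)) = -(5/24)·log₂(5/24) = 0.47147
  -P(3)·log₂(P(3)) = -(1/3)·log₂(1/3) = 0.52832
  -P(4)·log₂(P(4)) = -(5/12)·log₂(5/12) = 0.52626
H(P) = 0.19104 + 0.47147 + 0.52832 + 0.52626 = 1.71709 bits

log₂(4) = 2.00000 bits

D_KL(P||U) = 2.00000 - 1.71709 = 0.28291 ≈ 0.2829 bits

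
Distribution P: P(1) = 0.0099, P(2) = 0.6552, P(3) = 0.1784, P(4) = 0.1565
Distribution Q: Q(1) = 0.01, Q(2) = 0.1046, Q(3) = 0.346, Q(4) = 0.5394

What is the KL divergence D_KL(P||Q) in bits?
1.2843 bits

D_KL(P||Q) = Σ P(x) log₂(P(x)/Q(x))

Computing term by term:
  P(1)·log₂(P(1)/Q(1)) = 0.0099·log₂(0.0099/0.01) = -0.00014
  P(2)·log₂(P(2)/Q(2)) = 0.6552·log₂(0.6552/0.1046) = 1.73435
  P(3)·log₂(P(3)/Q(3)) = 0.1784·log₂(0.1784/0.346) = -0.17049
  P(4)·log₂(P(4)/Q(4)) = 0.1565·log₂(0.1565/0.5394) = -0.27938

D_KL(P||Q) = -0.00014 + 1.73435 - 0.17049 - 0.27938 = 1.28434 ≈ 1.2843 bits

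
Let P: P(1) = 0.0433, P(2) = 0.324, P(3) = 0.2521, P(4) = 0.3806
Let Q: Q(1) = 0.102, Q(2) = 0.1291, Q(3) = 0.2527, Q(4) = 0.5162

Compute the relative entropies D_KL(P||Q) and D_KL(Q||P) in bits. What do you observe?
D_KL(P||Q) = 0.2084 bits, D_KL(Q||P) = 0.1825 bits. The two directions give different values (D_KL(P||Q) exceeds D_KL(Q||P) by 0.0259 bits): KL divergence is asymmetric.

D_KL(P||Q) = Σ P(x) log₂(P(x)/Q(x))

Computing term by term:
  P(1)·log₂(P(1)/Q(1)) = 0.0433·log₂(0.0433/0.102) = -0.05352
  P(2)·log₂(P(2)/Q(2)) = 0.324·log₂(0.324/0.1291) = 0.43011
  P(3)·log₂(P(3)/Q(3)) = 0.2521·log₂(0.2521/0.2527) = -0.00086
  P(4)·log₂(P(4)/Q(4)) = 0.3806·log₂(0.3806/0.5162) = -0.16733

D_KL(P||Q) = -0.05352 + 0.43011 - 0.00086 - 0.16733 = 0.20840 ≈ 0.2084 bits

D_KL(Q||P) = Σ Q(x) log₂(Q(x)/P(x))

Computing term by term:
  Q(1)·log₂(Q(1)/P(1)) = 0.102·log₂(0.102/0.0433) = 0.12609
  Q(2)·log₂(Q(2)/P(2)) = 0.1291·log₂(0.1291/0.324) = -0.17138
  Q(3)·log₂(Q(3)/P(3)) = 0.2527·log₂(0.2527/0.2521) = 0.00087
  Q(4)·log₂(Q(4)/P(4)) = 0.5162·log₂(0.5162/0.3806) = 0.22695

D_KL(Q||P) = 0.12609 - 0.17138 + 0.00087 + 0.22695 = 0.18253 ≈ 0.1825 bits

These are NOT equal (difference: 0.0259 bits). KL divergence is asymmetric: D_KL(P||Q) ≠ D_KL(Q||P) in general.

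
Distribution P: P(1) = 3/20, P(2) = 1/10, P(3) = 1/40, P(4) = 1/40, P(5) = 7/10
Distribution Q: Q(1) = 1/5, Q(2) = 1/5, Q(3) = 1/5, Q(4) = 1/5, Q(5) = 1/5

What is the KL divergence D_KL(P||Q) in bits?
0.9529 bits

D_KL(P||Q) = Σ P(x) log₂(P(x)/Q(x))

Computing term by term:
  P(1)·log₂(P(1)/Q(1)) = (3/20)·log₂((3/20)/(1/5)) = -0.06226
  P(2)·log₂(P(2)/Q(2)) = (1/10)·log₂((1/10)/(1/5)) = -0.10000
  P(3)·log₂(P(3)/Q(3)) = (1/40)·log₂((1/40)/(1/5)) = -0.07500
  P(4)·log₂(P(4)/Q(4)) = (1/40)·log₂((1/40)/(1/5)) = -0.07500
  P(5)·log₂(P(5)/Q(5)) = (7/10)·log₂((7/10)/(1/5)) = 1.26515

D_KL(P||Q) = -0.06226 - 0.10000 - 0.07500 - 0.07500 + 1.26515 = 0.95289 ≈ 0.9529 bits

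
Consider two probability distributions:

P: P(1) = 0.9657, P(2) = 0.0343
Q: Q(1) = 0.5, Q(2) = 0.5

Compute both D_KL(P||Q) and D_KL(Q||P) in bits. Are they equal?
D_KL(P||Q) = 0.7845 bits, D_KL(Q||P) = 1.4580 bits. No, they are not equal.

D_KL(P||Q) = Σ P(x) log₂(P(x)/Q(x))

Computing term by term:
  P(1)·log₂(P(1)/Q(1)) = 0.9657·log₂(0.9657/0.5) = 0.91707
  P(2)·log₂(P(2)/Q(2)) = 0.0343·log₂(0.0343/0.5) = -0.13259

D_KL(P||Q) = 0.91707 - 0.13259 = 0.78448 ≈ 0.7845 bits

D_KL(Q||P) = Σ Q(x) log₂(Q(x)/P(x))

Computing term by term:
  Q(1)·log₂(Q(1)/P(1)) = 0.5·log₂(0.5/0.9657) = -0.47482
  Q(2)·log₂(Q(2)/P(2)) = 0.5·log₂(0.5/0.0343) = 1.93282

D_KL(Q||P) = -0.47482 + 1.93282 = 1.45800 ≈ 1.4580 bits

These are NOT equal (difference: 0.6735 bits). KL divergence is asymmetric: D_KL(P||Q) ≠ D_KL(Q||P) in general.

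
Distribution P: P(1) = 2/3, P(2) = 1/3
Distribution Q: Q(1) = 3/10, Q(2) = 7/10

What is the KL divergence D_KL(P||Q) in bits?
0.4112 bits

D_KL(P||Q) = Σ P(x) log₂(P(x)/Q(x))

Computing term by term:
  P(1)·log₂(P(1)/Q(1)) = (2/3)·log₂((2/3)/(3/10)) = 0.76800
  P(2)·log₂(P(2)/Q(2)) = (1/3)·log₂((1/3)/(7/10)) = -0.35680

D_KL(P||Q) = 0.76800 - 0.35680 = 0.41120 ≈ 0.4112 bits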